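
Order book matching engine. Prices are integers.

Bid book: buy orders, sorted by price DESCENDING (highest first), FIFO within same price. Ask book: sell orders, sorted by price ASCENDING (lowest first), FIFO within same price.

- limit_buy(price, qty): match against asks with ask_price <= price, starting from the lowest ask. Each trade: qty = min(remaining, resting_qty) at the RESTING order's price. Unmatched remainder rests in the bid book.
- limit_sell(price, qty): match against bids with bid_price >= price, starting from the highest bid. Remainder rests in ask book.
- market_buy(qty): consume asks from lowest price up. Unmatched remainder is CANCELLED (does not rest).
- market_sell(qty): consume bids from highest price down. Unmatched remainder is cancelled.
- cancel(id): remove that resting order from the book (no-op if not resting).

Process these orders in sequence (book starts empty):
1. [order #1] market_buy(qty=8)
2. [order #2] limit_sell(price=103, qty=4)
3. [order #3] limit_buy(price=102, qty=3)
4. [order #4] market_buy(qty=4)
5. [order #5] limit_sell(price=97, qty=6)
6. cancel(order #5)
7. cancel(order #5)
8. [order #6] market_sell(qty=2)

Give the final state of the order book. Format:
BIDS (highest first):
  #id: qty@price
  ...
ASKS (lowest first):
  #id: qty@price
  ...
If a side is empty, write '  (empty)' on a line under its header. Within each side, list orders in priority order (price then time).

After op 1 [order #1] market_buy(qty=8): fills=none; bids=[-] asks=[-]
After op 2 [order #2] limit_sell(price=103, qty=4): fills=none; bids=[-] asks=[#2:4@103]
After op 3 [order #3] limit_buy(price=102, qty=3): fills=none; bids=[#3:3@102] asks=[#2:4@103]
After op 4 [order #4] market_buy(qty=4): fills=#4x#2:4@103; bids=[#3:3@102] asks=[-]
After op 5 [order #5] limit_sell(price=97, qty=6): fills=#3x#5:3@102; bids=[-] asks=[#5:3@97]
After op 6 cancel(order #5): fills=none; bids=[-] asks=[-]
After op 7 cancel(order #5): fills=none; bids=[-] asks=[-]
After op 8 [order #6] market_sell(qty=2): fills=none; bids=[-] asks=[-]

Answer: BIDS (highest first):
  (empty)
ASKS (lowest first):
  (empty)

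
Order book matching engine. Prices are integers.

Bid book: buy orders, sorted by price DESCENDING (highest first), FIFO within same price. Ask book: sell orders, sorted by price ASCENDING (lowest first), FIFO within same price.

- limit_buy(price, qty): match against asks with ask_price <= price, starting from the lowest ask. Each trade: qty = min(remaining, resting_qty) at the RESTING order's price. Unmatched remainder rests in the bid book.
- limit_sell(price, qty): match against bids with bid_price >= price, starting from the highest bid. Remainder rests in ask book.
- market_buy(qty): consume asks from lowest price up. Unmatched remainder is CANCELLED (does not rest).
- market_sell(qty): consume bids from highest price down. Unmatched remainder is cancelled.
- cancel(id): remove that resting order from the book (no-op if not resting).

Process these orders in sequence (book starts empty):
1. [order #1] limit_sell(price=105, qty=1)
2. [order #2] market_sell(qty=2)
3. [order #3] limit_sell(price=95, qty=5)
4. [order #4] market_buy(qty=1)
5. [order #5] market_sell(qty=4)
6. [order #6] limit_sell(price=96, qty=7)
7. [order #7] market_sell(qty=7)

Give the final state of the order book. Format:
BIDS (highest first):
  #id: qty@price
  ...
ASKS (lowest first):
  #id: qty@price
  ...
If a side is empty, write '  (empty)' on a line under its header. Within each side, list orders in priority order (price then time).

After op 1 [order #1] limit_sell(price=105, qty=1): fills=none; bids=[-] asks=[#1:1@105]
After op 2 [order #2] market_sell(qty=2): fills=none; bids=[-] asks=[#1:1@105]
After op 3 [order #3] limit_sell(price=95, qty=5): fills=none; bids=[-] asks=[#3:5@95 #1:1@105]
After op 4 [order #4] market_buy(qty=1): fills=#4x#3:1@95; bids=[-] asks=[#3:4@95 #1:1@105]
After op 5 [order #5] market_sell(qty=4): fills=none; bids=[-] asks=[#3:4@95 #1:1@105]
After op 6 [order #6] limit_sell(price=96, qty=7): fills=none; bids=[-] asks=[#3:4@95 #6:7@96 #1:1@105]
After op 7 [order #7] market_sell(qty=7): fills=none; bids=[-] asks=[#3:4@95 #6:7@96 #1:1@105]

Answer: BIDS (highest first):
  (empty)
ASKS (lowest first):
  #3: 4@95
  #6: 7@96
  #1: 1@105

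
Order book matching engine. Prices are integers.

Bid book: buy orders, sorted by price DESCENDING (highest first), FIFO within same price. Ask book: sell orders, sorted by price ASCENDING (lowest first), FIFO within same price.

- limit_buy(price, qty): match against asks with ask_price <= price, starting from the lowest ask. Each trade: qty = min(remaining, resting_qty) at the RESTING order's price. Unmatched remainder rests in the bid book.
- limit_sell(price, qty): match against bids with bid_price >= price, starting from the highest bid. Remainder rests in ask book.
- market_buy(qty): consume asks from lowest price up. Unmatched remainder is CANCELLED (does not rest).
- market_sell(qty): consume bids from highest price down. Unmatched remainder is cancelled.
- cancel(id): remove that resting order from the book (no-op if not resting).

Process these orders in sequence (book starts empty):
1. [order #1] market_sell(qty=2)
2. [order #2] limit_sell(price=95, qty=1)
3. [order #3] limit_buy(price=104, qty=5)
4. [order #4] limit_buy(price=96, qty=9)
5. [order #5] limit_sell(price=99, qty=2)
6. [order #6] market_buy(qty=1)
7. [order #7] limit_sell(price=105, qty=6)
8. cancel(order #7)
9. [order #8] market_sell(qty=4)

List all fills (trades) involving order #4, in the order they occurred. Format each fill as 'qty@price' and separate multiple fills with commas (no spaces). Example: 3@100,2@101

Answer: 2@96

Derivation:
After op 1 [order #1] market_sell(qty=2): fills=none; bids=[-] asks=[-]
After op 2 [order #2] limit_sell(price=95, qty=1): fills=none; bids=[-] asks=[#2:1@95]
After op 3 [order #3] limit_buy(price=104, qty=5): fills=#3x#2:1@95; bids=[#3:4@104] asks=[-]
After op 4 [order #4] limit_buy(price=96, qty=9): fills=none; bids=[#3:4@104 #4:9@96] asks=[-]
After op 5 [order #5] limit_sell(price=99, qty=2): fills=#3x#5:2@104; bids=[#3:2@104 #4:9@96] asks=[-]
After op 6 [order #6] market_buy(qty=1): fills=none; bids=[#3:2@104 #4:9@96] asks=[-]
After op 7 [order #7] limit_sell(price=105, qty=6): fills=none; bids=[#3:2@104 #4:9@96] asks=[#7:6@105]
After op 8 cancel(order #7): fills=none; bids=[#3:2@104 #4:9@96] asks=[-]
After op 9 [order #8] market_sell(qty=4): fills=#3x#8:2@104 #4x#8:2@96; bids=[#4:7@96] asks=[-]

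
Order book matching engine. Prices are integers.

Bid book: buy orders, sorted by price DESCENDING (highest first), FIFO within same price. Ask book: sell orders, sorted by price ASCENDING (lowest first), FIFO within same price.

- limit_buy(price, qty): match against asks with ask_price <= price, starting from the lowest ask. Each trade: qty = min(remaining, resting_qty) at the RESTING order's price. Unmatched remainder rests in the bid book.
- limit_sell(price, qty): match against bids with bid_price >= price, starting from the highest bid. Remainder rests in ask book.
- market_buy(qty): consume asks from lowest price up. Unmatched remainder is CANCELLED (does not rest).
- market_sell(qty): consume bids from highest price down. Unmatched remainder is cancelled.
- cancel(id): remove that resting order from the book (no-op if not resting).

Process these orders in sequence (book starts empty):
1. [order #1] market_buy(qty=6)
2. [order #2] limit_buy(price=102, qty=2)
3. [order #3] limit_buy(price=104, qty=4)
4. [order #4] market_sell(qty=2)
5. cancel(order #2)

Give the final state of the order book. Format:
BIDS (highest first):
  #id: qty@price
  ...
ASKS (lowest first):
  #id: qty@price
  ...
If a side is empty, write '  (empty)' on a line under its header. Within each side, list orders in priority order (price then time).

After op 1 [order #1] market_buy(qty=6): fills=none; bids=[-] asks=[-]
After op 2 [order #2] limit_buy(price=102, qty=2): fills=none; bids=[#2:2@102] asks=[-]
After op 3 [order #3] limit_buy(price=104, qty=4): fills=none; bids=[#3:4@104 #2:2@102] asks=[-]
After op 4 [order #4] market_sell(qty=2): fills=#3x#4:2@104; bids=[#3:2@104 #2:2@102] asks=[-]
After op 5 cancel(order #2): fills=none; bids=[#3:2@104] asks=[-]

Answer: BIDS (highest first):
  #3: 2@104
ASKS (lowest first):
  (empty)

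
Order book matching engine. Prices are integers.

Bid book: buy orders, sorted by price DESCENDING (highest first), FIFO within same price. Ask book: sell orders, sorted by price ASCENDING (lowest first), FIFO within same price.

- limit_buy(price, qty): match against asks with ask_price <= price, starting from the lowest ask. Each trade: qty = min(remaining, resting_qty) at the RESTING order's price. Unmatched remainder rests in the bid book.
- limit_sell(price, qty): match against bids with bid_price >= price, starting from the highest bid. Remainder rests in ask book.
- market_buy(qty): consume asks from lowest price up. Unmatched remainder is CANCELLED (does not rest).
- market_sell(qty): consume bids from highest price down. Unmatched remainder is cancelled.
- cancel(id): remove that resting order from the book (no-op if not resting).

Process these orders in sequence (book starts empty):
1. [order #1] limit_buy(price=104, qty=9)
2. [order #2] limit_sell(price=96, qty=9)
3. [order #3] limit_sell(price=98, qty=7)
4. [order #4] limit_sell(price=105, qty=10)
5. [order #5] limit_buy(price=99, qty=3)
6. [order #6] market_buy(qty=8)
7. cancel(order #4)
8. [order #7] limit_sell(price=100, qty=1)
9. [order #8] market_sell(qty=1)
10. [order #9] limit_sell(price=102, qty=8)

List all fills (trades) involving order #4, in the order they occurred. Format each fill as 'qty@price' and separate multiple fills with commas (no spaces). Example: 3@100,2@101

After op 1 [order #1] limit_buy(price=104, qty=9): fills=none; bids=[#1:9@104] asks=[-]
After op 2 [order #2] limit_sell(price=96, qty=9): fills=#1x#2:9@104; bids=[-] asks=[-]
After op 3 [order #3] limit_sell(price=98, qty=7): fills=none; bids=[-] asks=[#3:7@98]
After op 4 [order #4] limit_sell(price=105, qty=10): fills=none; bids=[-] asks=[#3:7@98 #4:10@105]
After op 5 [order #5] limit_buy(price=99, qty=3): fills=#5x#3:3@98; bids=[-] asks=[#3:4@98 #4:10@105]
After op 6 [order #6] market_buy(qty=8): fills=#6x#3:4@98 #6x#4:4@105; bids=[-] asks=[#4:6@105]
After op 7 cancel(order #4): fills=none; bids=[-] asks=[-]
After op 8 [order #7] limit_sell(price=100, qty=1): fills=none; bids=[-] asks=[#7:1@100]
After op 9 [order #8] market_sell(qty=1): fills=none; bids=[-] asks=[#7:1@100]
After op 10 [order #9] limit_sell(price=102, qty=8): fills=none; bids=[-] asks=[#7:1@100 #9:8@102]

Answer: 4@105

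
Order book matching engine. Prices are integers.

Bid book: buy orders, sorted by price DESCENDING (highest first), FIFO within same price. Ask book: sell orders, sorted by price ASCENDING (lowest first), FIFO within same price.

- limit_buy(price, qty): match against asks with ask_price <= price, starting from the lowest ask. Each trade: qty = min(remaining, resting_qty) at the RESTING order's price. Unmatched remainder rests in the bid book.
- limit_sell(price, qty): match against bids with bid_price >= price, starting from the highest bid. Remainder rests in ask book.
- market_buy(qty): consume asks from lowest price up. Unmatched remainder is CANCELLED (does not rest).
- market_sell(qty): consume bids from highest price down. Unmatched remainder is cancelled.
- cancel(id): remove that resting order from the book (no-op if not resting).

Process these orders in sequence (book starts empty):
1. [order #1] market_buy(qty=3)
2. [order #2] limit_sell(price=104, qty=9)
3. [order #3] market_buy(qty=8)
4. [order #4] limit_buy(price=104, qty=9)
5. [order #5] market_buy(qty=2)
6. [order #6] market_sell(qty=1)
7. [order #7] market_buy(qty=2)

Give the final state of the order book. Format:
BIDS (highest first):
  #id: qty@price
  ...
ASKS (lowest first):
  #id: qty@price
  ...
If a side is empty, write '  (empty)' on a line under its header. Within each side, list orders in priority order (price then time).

After op 1 [order #1] market_buy(qty=3): fills=none; bids=[-] asks=[-]
After op 2 [order #2] limit_sell(price=104, qty=9): fills=none; bids=[-] asks=[#2:9@104]
After op 3 [order #3] market_buy(qty=8): fills=#3x#2:8@104; bids=[-] asks=[#2:1@104]
After op 4 [order #4] limit_buy(price=104, qty=9): fills=#4x#2:1@104; bids=[#4:8@104] asks=[-]
After op 5 [order #5] market_buy(qty=2): fills=none; bids=[#4:8@104] asks=[-]
After op 6 [order #6] market_sell(qty=1): fills=#4x#6:1@104; bids=[#4:7@104] asks=[-]
After op 7 [order #7] market_buy(qty=2): fills=none; bids=[#4:7@104] asks=[-]

Answer: BIDS (highest first):
  #4: 7@104
ASKS (lowest first):
  (empty)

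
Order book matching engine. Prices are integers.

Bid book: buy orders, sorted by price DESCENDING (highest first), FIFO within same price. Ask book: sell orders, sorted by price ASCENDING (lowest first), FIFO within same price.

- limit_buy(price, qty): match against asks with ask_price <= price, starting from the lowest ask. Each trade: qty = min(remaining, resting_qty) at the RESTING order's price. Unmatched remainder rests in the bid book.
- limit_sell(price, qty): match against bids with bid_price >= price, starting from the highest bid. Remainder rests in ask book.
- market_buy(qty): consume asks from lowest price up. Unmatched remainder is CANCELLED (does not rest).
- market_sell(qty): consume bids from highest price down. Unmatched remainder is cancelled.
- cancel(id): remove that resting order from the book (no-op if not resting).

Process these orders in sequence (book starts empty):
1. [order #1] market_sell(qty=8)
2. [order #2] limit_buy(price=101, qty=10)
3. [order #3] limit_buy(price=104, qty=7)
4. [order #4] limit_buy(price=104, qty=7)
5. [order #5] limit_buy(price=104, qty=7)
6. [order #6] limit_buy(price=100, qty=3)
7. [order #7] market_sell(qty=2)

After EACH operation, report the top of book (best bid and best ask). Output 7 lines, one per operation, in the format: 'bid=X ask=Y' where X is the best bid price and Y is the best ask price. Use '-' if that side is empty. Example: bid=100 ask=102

After op 1 [order #1] market_sell(qty=8): fills=none; bids=[-] asks=[-]
After op 2 [order #2] limit_buy(price=101, qty=10): fills=none; bids=[#2:10@101] asks=[-]
After op 3 [order #3] limit_buy(price=104, qty=7): fills=none; bids=[#3:7@104 #2:10@101] asks=[-]
After op 4 [order #4] limit_buy(price=104, qty=7): fills=none; bids=[#3:7@104 #4:7@104 #2:10@101] asks=[-]
After op 5 [order #5] limit_buy(price=104, qty=7): fills=none; bids=[#3:7@104 #4:7@104 #5:7@104 #2:10@101] asks=[-]
After op 6 [order #6] limit_buy(price=100, qty=3): fills=none; bids=[#3:7@104 #4:7@104 #5:7@104 #2:10@101 #6:3@100] asks=[-]
After op 7 [order #7] market_sell(qty=2): fills=#3x#7:2@104; bids=[#3:5@104 #4:7@104 #5:7@104 #2:10@101 #6:3@100] asks=[-]

Answer: bid=- ask=-
bid=101 ask=-
bid=104 ask=-
bid=104 ask=-
bid=104 ask=-
bid=104 ask=-
bid=104 ask=-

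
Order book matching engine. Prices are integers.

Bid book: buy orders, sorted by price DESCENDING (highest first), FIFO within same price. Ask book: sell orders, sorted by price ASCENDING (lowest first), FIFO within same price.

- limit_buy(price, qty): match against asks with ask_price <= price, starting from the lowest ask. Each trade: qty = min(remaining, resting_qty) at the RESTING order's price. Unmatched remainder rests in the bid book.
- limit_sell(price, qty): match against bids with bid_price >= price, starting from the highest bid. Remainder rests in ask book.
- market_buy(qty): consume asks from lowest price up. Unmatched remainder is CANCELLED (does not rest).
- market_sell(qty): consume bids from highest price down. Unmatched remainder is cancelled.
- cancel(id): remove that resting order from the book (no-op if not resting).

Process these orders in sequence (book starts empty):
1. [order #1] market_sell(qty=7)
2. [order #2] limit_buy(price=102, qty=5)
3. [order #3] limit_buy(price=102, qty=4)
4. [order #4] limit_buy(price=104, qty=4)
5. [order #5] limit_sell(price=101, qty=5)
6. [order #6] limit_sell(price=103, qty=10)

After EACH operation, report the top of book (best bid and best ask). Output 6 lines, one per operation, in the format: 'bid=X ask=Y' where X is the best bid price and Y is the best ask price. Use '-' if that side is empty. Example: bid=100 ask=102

After op 1 [order #1] market_sell(qty=7): fills=none; bids=[-] asks=[-]
After op 2 [order #2] limit_buy(price=102, qty=5): fills=none; bids=[#2:5@102] asks=[-]
After op 3 [order #3] limit_buy(price=102, qty=4): fills=none; bids=[#2:5@102 #3:4@102] asks=[-]
After op 4 [order #4] limit_buy(price=104, qty=4): fills=none; bids=[#4:4@104 #2:5@102 #3:4@102] asks=[-]
After op 5 [order #5] limit_sell(price=101, qty=5): fills=#4x#5:4@104 #2x#5:1@102; bids=[#2:4@102 #3:4@102] asks=[-]
After op 6 [order #6] limit_sell(price=103, qty=10): fills=none; bids=[#2:4@102 #3:4@102] asks=[#6:10@103]

Answer: bid=- ask=-
bid=102 ask=-
bid=102 ask=-
bid=104 ask=-
bid=102 ask=-
bid=102 ask=103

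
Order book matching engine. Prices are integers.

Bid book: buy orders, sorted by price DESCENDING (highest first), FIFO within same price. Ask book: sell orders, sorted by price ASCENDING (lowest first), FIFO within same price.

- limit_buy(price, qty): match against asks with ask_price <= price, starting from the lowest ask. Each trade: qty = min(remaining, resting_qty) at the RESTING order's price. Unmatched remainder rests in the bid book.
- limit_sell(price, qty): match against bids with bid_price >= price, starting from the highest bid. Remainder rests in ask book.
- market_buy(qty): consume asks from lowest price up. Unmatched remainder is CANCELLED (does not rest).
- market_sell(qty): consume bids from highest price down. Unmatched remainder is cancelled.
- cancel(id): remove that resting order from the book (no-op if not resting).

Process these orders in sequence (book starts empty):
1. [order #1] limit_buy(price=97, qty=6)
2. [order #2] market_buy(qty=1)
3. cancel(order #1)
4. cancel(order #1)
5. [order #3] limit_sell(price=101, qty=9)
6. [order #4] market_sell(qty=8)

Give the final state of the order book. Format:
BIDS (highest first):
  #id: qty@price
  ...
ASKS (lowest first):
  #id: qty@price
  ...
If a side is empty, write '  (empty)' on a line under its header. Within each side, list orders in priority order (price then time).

After op 1 [order #1] limit_buy(price=97, qty=6): fills=none; bids=[#1:6@97] asks=[-]
After op 2 [order #2] market_buy(qty=1): fills=none; bids=[#1:6@97] asks=[-]
After op 3 cancel(order #1): fills=none; bids=[-] asks=[-]
After op 4 cancel(order #1): fills=none; bids=[-] asks=[-]
After op 5 [order #3] limit_sell(price=101, qty=9): fills=none; bids=[-] asks=[#3:9@101]
After op 6 [order #4] market_sell(qty=8): fills=none; bids=[-] asks=[#3:9@101]

Answer: BIDS (highest first):
  (empty)
ASKS (lowest first):
  #3: 9@101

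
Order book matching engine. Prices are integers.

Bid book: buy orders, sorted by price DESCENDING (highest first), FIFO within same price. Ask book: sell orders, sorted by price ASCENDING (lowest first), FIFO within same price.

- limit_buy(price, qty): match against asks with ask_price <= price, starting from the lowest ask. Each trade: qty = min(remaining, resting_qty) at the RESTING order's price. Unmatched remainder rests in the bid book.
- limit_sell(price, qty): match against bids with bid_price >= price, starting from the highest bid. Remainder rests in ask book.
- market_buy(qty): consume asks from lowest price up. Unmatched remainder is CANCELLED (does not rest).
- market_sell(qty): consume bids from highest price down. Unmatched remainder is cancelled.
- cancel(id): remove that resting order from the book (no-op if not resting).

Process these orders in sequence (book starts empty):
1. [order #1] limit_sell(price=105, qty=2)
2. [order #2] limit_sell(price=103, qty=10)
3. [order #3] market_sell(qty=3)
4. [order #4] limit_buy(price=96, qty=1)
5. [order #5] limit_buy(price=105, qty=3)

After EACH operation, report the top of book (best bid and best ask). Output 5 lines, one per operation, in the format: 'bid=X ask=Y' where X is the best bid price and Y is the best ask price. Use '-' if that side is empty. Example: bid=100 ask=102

After op 1 [order #1] limit_sell(price=105, qty=2): fills=none; bids=[-] asks=[#1:2@105]
After op 2 [order #2] limit_sell(price=103, qty=10): fills=none; bids=[-] asks=[#2:10@103 #1:2@105]
After op 3 [order #3] market_sell(qty=3): fills=none; bids=[-] asks=[#2:10@103 #1:2@105]
After op 4 [order #4] limit_buy(price=96, qty=1): fills=none; bids=[#4:1@96] asks=[#2:10@103 #1:2@105]
After op 5 [order #5] limit_buy(price=105, qty=3): fills=#5x#2:3@103; bids=[#4:1@96] asks=[#2:7@103 #1:2@105]

Answer: bid=- ask=105
bid=- ask=103
bid=- ask=103
bid=96 ask=103
bid=96 ask=103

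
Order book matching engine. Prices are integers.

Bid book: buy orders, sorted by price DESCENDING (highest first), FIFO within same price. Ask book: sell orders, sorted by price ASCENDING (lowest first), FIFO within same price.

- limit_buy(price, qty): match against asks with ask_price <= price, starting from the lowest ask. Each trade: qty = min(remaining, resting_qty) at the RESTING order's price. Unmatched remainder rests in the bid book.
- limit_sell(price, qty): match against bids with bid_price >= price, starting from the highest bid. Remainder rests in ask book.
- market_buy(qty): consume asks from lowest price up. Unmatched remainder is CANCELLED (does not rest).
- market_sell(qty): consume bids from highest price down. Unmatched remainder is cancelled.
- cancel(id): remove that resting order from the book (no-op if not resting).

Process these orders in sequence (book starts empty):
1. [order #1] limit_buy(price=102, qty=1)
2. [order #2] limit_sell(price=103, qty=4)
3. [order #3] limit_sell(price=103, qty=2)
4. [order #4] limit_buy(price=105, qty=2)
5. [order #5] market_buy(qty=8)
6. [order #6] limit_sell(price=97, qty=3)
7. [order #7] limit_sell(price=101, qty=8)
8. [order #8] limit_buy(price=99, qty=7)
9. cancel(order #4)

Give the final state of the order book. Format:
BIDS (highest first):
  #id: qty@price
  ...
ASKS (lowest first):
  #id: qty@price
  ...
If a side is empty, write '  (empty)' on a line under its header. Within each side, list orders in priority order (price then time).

Answer: BIDS (highest first):
  #8: 5@99
ASKS (lowest first):
  #7: 8@101

Derivation:
After op 1 [order #1] limit_buy(price=102, qty=1): fills=none; bids=[#1:1@102] asks=[-]
After op 2 [order #2] limit_sell(price=103, qty=4): fills=none; bids=[#1:1@102] asks=[#2:4@103]
After op 3 [order #3] limit_sell(price=103, qty=2): fills=none; bids=[#1:1@102] asks=[#2:4@103 #3:2@103]
After op 4 [order #4] limit_buy(price=105, qty=2): fills=#4x#2:2@103; bids=[#1:1@102] asks=[#2:2@103 #3:2@103]
After op 5 [order #5] market_buy(qty=8): fills=#5x#2:2@103 #5x#3:2@103; bids=[#1:1@102] asks=[-]
After op 6 [order #6] limit_sell(price=97, qty=3): fills=#1x#6:1@102; bids=[-] asks=[#6:2@97]
After op 7 [order #7] limit_sell(price=101, qty=8): fills=none; bids=[-] asks=[#6:2@97 #7:8@101]
After op 8 [order #8] limit_buy(price=99, qty=7): fills=#8x#6:2@97; bids=[#8:5@99] asks=[#7:8@101]
After op 9 cancel(order #4): fills=none; bids=[#8:5@99] asks=[#7:8@101]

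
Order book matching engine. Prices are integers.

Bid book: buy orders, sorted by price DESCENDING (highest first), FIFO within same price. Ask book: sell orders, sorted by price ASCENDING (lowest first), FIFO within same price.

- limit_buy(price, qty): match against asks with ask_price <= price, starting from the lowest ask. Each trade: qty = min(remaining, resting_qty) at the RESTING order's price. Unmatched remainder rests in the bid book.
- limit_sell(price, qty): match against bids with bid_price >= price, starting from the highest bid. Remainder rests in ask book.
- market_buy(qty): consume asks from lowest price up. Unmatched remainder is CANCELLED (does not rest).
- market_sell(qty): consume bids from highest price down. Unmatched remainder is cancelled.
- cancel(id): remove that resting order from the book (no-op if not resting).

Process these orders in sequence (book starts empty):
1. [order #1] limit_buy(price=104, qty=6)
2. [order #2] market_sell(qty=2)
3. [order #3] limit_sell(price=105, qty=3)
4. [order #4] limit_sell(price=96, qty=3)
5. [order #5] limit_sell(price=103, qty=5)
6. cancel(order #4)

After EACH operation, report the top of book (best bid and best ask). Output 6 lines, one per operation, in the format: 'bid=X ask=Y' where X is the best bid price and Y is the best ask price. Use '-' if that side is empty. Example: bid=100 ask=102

Answer: bid=104 ask=-
bid=104 ask=-
bid=104 ask=105
bid=104 ask=105
bid=- ask=103
bid=- ask=103

Derivation:
After op 1 [order #1] limit_buy(price=104, qty=6): fills=none; bids=[#1:6@104] asks=[-]
After op 2 [order #2] market_sell(qty=2): fills=#1x#2:2@104; bids=[#1:4@104] asks=[-]
After op 3 [order #3] limit_sell(price=105, qty=3): fills=none; bids=[#1:4@104] asks=[#3:3@105]
After op 4 [order #4] limit_sell(price=96, qty=3): fills=#1x#4:3@104; bids=[#1:1@104] asks=[#3:3@105]
After op 5 [order #5] limit_sell(price=103, qty=5): fills=#1x#5:1@104; bids=[-] asks=[#5:4@103 #3:3@105]
After op 6 cancel(order #4): fills=none; bids=[-] asks=[#5:4@103 #3:3@105]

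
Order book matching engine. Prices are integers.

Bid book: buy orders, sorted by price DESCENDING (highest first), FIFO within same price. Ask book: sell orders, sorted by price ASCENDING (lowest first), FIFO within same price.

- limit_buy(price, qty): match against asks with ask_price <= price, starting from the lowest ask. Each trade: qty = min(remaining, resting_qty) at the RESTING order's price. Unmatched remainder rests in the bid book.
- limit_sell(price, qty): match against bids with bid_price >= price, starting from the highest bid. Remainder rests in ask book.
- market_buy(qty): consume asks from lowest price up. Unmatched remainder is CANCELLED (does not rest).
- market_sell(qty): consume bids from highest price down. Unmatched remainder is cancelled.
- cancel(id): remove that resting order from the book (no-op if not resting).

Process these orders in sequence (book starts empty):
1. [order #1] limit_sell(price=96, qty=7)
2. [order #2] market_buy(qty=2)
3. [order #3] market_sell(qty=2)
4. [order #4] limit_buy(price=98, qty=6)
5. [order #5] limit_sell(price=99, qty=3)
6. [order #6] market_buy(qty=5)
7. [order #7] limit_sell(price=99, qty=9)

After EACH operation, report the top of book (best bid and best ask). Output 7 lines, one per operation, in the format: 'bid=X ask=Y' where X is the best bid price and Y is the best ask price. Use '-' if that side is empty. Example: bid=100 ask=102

After op 1 [order #1] limit_sell(price=96, qty=7): fills=none; bids=[-] asks=[#1:7@96]
After op 2 [order #2] market_buy(qty=2): fills=#2x#1:2@96; bids=[-] asks=[#1:5@96]
After op 3 [order #3] market_sell(qty=2): fills=none; bids=[-] asks=[#1:5@96]
After op 4 [order #4] limit_buy(price=98, qty=6): fills=#4x#1:5@96; bids=[#4:1@98] asks=[-]
After op 5 [order #5] limit_sell(price=99, qty=3): fills=none; bids=[#4:1@98] asks=[#5:3@99]
After op 6 [order #6] market_buy(qty=5): fills=#6x#5:3@99; bids=[#4:1@98] asks=[-]
After op 7 [order #7] limit_sell(price=99, qty=9): fills=none; bids=[#4:1@98] asks=[#7:9@99]

Answer: bid=- ask=96
bid=- ask=96
bid=- ask=96
bid=98 ask=-
bid=98 ask=99
bid=98 ask=-
bid=98 ask=99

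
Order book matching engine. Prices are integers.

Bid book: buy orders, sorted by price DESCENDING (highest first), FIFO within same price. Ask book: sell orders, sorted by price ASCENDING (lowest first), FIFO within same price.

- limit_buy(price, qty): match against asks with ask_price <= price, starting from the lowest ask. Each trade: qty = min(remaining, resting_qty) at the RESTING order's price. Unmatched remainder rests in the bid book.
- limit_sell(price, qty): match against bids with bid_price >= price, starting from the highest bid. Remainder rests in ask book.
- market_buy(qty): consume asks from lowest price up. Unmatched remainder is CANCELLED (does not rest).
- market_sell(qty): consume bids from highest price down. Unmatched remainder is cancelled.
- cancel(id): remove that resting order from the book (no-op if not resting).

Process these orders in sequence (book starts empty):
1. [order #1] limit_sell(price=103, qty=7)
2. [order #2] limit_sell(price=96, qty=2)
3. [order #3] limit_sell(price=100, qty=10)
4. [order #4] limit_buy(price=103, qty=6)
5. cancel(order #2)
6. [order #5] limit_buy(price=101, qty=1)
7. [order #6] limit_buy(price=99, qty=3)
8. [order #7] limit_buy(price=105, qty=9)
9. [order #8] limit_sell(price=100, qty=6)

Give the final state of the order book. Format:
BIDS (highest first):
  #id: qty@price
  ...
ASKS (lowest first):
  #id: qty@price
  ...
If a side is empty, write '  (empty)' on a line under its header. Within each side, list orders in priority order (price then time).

After op 1 [order #1] limit_sell(price=103, qty=7): fills=none; bids=[-] asks=[#1:7@103]
After op 2 [order #2] limit_sell(price=96, qty=2): fills=none; bids=[-] asks=[#2:2@96 #1:7@103]
After op 3 [order #3] limit_sell(price=100, qty=10): fills=none; bids=[-] asks=[#2:2@96 #3:10@100 #1:7@103]
After op 4 [order #4] limit_buy(price=103, qty=6): fills=#4x#2:2@96 #4x#3:4@100; bids=[-] asks=[#3:6@100 #1:7@103]
After op 5 cancel(order #2): fills=none; bids=[-] asks=[#3:6@100 #1:7@103]
After op 6 [order #5] limit_buy(price=101, qty=1): fills=#5x#3:1@100; bids=[-] asks=[#3:5@100 #1:7@103]
After op 7 [order #6] limit_buy(price=99, qty=3): fills=none; bids=[#6:3@99] asks=[#3:5@100 #1:7@103]
After op 8 [order #7] limit_buy(price=105, qty=9): fills=#7x#3:5@100 #7x#1:4@103; bids=[#6:3@99] asks=[#1:3@103]
After op 9 [order #8] limit_sell(price=100, qty=6): fills=none; bids=[#6:3@99] asks=[#8:6@100 #1:3@103]

Answer: BIDS (highest first):
  #6: 3@99
ASKS (lowest first):
  #8: 6@100
  #1: 3@103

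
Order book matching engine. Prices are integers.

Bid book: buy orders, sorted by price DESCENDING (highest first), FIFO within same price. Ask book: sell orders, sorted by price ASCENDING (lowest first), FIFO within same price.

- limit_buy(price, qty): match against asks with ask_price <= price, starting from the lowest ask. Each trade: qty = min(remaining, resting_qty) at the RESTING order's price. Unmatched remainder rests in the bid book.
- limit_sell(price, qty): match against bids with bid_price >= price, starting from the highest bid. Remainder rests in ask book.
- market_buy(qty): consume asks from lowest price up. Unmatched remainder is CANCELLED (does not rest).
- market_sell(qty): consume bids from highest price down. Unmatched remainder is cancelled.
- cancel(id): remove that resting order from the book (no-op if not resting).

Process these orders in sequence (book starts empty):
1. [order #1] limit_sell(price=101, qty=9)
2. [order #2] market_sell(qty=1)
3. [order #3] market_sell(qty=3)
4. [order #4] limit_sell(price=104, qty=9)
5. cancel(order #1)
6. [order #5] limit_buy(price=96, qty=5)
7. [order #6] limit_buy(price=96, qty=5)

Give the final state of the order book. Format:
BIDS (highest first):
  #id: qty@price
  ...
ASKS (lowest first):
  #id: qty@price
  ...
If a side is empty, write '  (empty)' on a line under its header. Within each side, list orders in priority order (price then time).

After op 1 [order #1] limit_sell(price=101, qty=9): fills=none; bids=[-] asks=[#1:9@101]
After op 2 [order #2] market_sell(qty=1): fills=none; bids=[-] asks=[#1:9@101]
After op 3 [order #3] market_sell(qty=3): fills=none; bids=[-] asks=[#1:9@101]
After op 4 [order #4] limit_sell(price=104, qty=9): fills=none; bids=[-] asks=[#1:9@101 #4:9@104]
After op 5 cancel(order #1): fills=none; bids=[-] asks=[#4:9@104]
After op 6 [order #5] limit_buy(price=96, qty=5): fills=none; bids=[#5:5@96] asks=[#4:9@104]
After op 7 [order #6] limit_buy(price=96, qty=5): fills=none; bids=[#5:5@96 #6:5@96] asks=[#4:9@104]

Answer: BIDS (highest first):
  #5: 5@96
  #6: 5@96
ASKS (lowest first):
  #4: 9@104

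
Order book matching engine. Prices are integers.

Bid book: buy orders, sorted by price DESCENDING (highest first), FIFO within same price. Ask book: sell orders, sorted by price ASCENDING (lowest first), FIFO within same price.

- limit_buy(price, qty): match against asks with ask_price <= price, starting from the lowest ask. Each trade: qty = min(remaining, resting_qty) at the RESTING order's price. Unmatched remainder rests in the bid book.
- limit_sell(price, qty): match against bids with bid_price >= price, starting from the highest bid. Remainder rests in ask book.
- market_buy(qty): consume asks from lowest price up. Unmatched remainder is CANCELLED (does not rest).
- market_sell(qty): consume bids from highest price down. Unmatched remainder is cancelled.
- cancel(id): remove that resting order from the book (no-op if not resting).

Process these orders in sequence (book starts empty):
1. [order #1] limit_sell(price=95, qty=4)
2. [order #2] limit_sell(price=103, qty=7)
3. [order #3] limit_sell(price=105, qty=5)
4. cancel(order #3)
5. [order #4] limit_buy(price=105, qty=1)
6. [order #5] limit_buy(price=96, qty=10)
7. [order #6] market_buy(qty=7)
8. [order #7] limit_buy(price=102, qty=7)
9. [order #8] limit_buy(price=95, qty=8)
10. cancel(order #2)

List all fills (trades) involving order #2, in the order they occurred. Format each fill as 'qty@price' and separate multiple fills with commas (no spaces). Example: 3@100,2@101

Answer: 7@103

Derivation:
After op 1 [order #1] limit_sell(price=95, qty=4): fills=none; bids=[-] asks=[#1:4@95]
After op 2 [order #2] limit_sell(price=103, qty=7): fills=none; bids=[-] asks=[#1:4@95 #2:7@103]
After op 3 [order #3] limit_sell(price=105, qty=5): fills=none; bids=[-] asks=[#1:4@95 #2:7@103 #3:5@105]
After op 4 cancel(order #3): fills=none; bids=[-] asks=[#1:4@95 #2:7@103]
After op 5 [order #4] limit_buy(price=105, qty=1): fills=#4x#1:1@95; bids=[-] asks=[#1:3@95 #2:7@103]
After op 6 [order #5] limit_buy(price=96, qty=10): fills=#5x#1:3@95; bids=[#5:7@96] asks=[#2:7@103]
After op 7 [order #6] market_buy(qty=7): fills=#6x#2:7@103; bids=[#5:7@96] asks=[-]
After op 8 [order #7] limit_buy(price=102, qty=7): fills=none; bids=[#7:7@102 #5:7@96] asks=[-]
After op 9 [order #8] limit_buy(price=95, qty=8): fills=none; bids=[#7:7@102 #5:7@96 #8:8@95] asks=[-]
After op 10 cancel(order #2): fills=none; bids=[#7:7@102 #5:7@96 #8:8@95] asks=[-]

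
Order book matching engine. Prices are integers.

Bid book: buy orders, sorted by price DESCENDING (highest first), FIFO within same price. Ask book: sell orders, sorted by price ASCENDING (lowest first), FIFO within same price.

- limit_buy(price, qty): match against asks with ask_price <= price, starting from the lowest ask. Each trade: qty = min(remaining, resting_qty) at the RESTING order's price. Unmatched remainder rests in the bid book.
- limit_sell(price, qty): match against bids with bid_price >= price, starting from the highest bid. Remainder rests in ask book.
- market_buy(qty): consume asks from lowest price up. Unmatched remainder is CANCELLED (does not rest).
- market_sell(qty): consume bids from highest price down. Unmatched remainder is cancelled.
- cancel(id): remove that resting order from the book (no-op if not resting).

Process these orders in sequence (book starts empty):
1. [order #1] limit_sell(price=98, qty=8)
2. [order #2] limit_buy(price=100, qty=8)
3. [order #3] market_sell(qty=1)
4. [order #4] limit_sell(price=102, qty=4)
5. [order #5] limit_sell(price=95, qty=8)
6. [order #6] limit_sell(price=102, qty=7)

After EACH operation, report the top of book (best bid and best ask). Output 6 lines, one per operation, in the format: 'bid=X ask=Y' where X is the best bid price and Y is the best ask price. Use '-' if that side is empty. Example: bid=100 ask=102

After op 1 [order #1] limit_sell(price=98, qty=8): fills=none; bids=[-] asks=[#1:8@98]
After op 2 [order #2] limit_buy(price=100, qty=8): fills=#2x#1:8@98; bids=[-] asks=[-]
After op 3 [order #3] market_sell(qty=1): fills=none; bids=[-] asks=[-]
After op 4 [order #4] limit_sell(price=102, qty=4): fills=none; bids=[-] asks=[#4:4@102]
After op 5 [order #5] limit_sell(price=95, qty=8): fills=none; bids=[-] asks=[#5:8@95 #4:4@102]
After op 6 [order #6] limit_sell(price=102, qty=7): fills=none; bids=[-] asks=[#5:8@95 #4:4@102 #6:7@102]

Answer: bid=- ask=98
bid=- ask=-
bid=- ask=-
bid=- ask=102
bid=- ask=95
bid=- ask=95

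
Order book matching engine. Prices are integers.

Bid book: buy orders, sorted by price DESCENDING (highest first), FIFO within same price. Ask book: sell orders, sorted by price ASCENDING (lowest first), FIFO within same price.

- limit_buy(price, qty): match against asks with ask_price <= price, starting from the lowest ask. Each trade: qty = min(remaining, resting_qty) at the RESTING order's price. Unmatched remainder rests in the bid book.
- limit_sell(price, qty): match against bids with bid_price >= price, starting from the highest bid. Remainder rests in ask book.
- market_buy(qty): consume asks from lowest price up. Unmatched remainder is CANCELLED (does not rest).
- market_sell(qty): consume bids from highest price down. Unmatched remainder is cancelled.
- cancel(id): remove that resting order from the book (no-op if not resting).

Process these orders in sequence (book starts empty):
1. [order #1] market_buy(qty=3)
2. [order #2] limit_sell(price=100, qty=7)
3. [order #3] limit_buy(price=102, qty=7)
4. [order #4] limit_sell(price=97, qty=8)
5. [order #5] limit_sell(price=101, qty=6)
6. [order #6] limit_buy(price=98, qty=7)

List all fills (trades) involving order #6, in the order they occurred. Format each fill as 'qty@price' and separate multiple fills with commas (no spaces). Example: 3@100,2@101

Answer: 7@97

Derivation:
After op 1 [order #1] market_buy(qty=3): fills=none; bids=[-] asks=[-]
After op 2 [order #2] limit_sell(price=100, qty=7): fills=none; bids=[-] asks=[#2:7@100]
After op 3 [order #3] limit_buy(price=102, qty=7): fills=#3x#2:7@100; bids=[-] asks=[-]
After op 4 [order #4] limit_sell(price=97, qty=8): fills=none; bids=[-] asks=[#4:8@97]
After op 5 [order #5] limit_sell(price=101, qty=6): fills=none; bids=[-] asks=[#4:8@97 #5:6@101]
After op 6 [order #6] limit_buy(price=98, qty=7): fills=#6x#4:7@97; bids=[-] asks=[#4:1@97 #5:6@101]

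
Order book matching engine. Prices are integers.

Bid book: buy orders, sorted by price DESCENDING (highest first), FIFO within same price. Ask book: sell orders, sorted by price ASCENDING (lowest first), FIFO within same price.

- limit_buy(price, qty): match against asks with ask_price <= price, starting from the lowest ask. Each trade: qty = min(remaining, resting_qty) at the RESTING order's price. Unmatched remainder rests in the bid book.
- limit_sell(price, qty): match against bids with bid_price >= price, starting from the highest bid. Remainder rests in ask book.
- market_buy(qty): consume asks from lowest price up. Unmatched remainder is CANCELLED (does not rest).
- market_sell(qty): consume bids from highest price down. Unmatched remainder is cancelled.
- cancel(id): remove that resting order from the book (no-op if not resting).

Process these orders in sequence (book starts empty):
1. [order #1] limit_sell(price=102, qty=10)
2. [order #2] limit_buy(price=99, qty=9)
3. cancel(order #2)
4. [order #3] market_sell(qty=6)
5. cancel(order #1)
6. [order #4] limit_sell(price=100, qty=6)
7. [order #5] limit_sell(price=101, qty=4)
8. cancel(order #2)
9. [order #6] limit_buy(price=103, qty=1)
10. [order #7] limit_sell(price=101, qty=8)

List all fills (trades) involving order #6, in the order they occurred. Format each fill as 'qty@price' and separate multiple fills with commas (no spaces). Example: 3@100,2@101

After op 1 [order #1] limit_sell(price=102, qty=10): fills=none; bids=[-] asks=[#1:10@102]
After op 2 [order #2] limit_buy(price=99, qty=9): fills=none; bids=[#2:9@99] asks=[#1:10@102]
After op 3 cancel(order #2): fills=none; bids=[-] asks=[#1:10@102]
After op 4 [order #3] market_sell(qty=6): fills=none; bids=[-] asks=[#1:10@102]
After op 5 cancel(order #1): fills=none; bids=[-] asks=[-]
After op 6 [order #4] limit_sell(price=100, qty=6): fills=none; bids=[-] asks=[#4:6@100]
After op 7 [order #5] limit_sell(price=101, qty=4): fills=none; bids=[-] asks=[#4:6@100 #5:4@101]
After op 8 cancel(order #2): fills=none; bids=[-] asks=[#4:6@100 #5:4@101]
After op 9 [order #6] limit_buy(price=103, qty=1): fills=#6x#4:1@100; bids=[-] asks=[#4:5@100 #5:4@101]
After op 10 [order #7] limit_sell(price=101, qty=8): fills=none; bids=[-] asks=[#4:5@100 #5:4@101 #7:8@101]

Answer: 1@100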